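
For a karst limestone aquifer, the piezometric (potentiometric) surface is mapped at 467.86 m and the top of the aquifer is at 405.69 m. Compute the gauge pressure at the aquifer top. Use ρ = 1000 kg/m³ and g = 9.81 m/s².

Pressure head at the aquifer top: ψ = h − z = 467.86 − 405.69 = 62.17 m.
P = ρgψ = 1000 × 9.81 × 62.17 = 609888 Pa ≈ 610 kPa.

P ≈ 610 kPa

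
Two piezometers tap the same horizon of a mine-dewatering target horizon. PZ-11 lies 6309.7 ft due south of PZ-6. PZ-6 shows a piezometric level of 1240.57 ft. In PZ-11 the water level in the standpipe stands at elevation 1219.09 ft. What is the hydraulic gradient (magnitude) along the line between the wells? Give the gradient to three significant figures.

Total head at PZ-6: h = 1240.57 ft (water level in the piezometer is the total head).
Total head at PZ-11: h = 1219.09 ft (water level in the piezometer is the total head).
Head difference: h(PZ-6) − h(PZ-11) = 1240.57 − 1219.09 = 21.48 ft.
Hydraulic gradient: i = |Δh| / L = 21.48 / 6309.7 = 0.00340.

i ≈ 0.00340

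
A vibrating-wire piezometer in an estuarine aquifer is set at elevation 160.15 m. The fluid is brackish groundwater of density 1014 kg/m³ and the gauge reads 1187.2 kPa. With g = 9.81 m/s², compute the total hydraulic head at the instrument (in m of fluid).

ψ = P/(ρg) = 1187.2×1000 / (1014 × 9.81) = 119.35 m.
h = z + ψ = 160.15 + 119.35 = 279.50 m.

h ≈ 279.50 m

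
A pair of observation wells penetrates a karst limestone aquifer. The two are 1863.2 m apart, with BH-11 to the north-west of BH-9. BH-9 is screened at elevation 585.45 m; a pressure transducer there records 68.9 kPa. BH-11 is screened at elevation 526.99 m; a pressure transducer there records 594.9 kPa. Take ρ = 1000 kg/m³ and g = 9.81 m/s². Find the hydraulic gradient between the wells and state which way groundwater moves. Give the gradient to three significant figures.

Pressure head at BH-9: ψ = P/(ρg) = 68.9×1000 / (1000 × 9.81) = 7.02 m.
Total head at BH-9: h = z + ψ = 585.45 + 7.02 = 592.47 m.
Pressure head at BH-11: ψ = P/(ρg) = 594.9×1000 / (1000 × 9.81) = 60.64 m.
Total head at BH-11: h = z + ψ = 526.99 + 60.64 = 587.63 m.
Head difference: h(BH-9) − h(BH-11) = 592.47 − 587.63 = 4.84 m.
Hydraulic gradient: i = |Δh| / L = 4.84 / 1863.2 = 0.00260.
Flow is from higher to lower head: from BH-9 toward BH-11, i.e. toward the north-west.

i ≈ 0.00260; groundwater flows toward the north-west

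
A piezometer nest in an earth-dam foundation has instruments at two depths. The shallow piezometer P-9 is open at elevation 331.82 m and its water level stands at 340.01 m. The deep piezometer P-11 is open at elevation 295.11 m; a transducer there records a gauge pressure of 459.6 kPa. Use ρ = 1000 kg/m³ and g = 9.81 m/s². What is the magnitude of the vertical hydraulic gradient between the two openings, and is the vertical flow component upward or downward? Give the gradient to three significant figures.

Total head at P-9: h = 340.01 m (water level in the standpipe).
Pressure head at P-11: ψ = P/(ρg) = 459.6×1000 / (1000 × 9.81) = 46.85 m.
Total head at P-11: h = z + ψ = 295.11 + 46.85 = 341.96 m.
Δh = h(P-9) − h(P-11) = 340.01 − 341.96 = -1.95 m.
Vertical separation Δz = 331.82 − 295.11 = 36.71 m.
|i_v| = |Δh| / Δz = 1.95 / 36.71 = 0.0531.
Head is higher in the deep piezometer, so vertical flow is upward (discharge condition).

|i_v| ≈ 0.0531; vertical flow is upward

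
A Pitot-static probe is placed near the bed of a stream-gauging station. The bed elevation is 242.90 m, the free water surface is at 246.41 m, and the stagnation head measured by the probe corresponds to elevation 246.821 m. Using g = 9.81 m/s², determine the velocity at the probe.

Near the bed, under hydrostatic conditions, the piezometric head (z + ψ) equals the free-surface elevation, 246.41 m.
Velocity head = total − piezometric = 246.821 − 246.41 = 0.411 m.
v = √(2g·h_v) = √(2 × 9.81 × 0.411) = 2.84 m/s.

v ≈ 2.84 m/s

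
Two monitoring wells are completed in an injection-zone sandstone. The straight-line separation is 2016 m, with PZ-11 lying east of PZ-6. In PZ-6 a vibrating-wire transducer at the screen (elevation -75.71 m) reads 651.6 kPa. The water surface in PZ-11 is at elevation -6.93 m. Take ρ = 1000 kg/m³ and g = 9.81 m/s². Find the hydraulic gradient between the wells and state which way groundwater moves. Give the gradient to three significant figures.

i ≈ 0.00117; groundwater flows toward the west

Pressure head at PZ-6: ψ = P/(ρg) = 651.6×1000 / (1000 × 9.81) = 66.42 m.
Total head at PZ-6: h = z + ψ = -75.71 + 66.42 = -9.29 m.
Total head at PZ-11: h = -6.93 m (water level in the piezometer is the total head).
Head difference: h(PZ-6) − h(PZ-11) = -9.29 − (-6.93) = -2.36 m.
Hydraulic gradient: i = |Δh| / L = 2.36 / 2016 = 0.00117.
Flow is from higher to lower head: from PZ-11 toward PZ-6, i.e. toward the west.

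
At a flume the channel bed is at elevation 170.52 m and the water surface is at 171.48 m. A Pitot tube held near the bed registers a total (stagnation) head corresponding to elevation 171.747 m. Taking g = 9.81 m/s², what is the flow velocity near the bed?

Near the bed, under hydrostatic conditions, the piezometric head (z + ψ) equals the free-surface elevation, 171.48 m.
Velocity head = total − piezometric = 171.747 − 171.48 = 0.267 m.
v = √(2g·h_v) = √(2 × 9.81 × 0.267) = 2.29 m/s.

v ≈ 2.29 m/s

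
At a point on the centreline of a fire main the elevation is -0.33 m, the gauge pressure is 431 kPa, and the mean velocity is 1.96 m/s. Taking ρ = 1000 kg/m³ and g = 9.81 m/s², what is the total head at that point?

h ≈ 43.80 m

Pressure head ψ = P/(ρg) = 431×1000 / (1000 × 9.81) = 43.93 m.
Velocity head = v²/(2g) = 1.96² / (2 × 9.81) = 0.196 m.
h = z + ψ + v²/(2g) = -0.33 + 43.93 + 0.196 = 43.80 m.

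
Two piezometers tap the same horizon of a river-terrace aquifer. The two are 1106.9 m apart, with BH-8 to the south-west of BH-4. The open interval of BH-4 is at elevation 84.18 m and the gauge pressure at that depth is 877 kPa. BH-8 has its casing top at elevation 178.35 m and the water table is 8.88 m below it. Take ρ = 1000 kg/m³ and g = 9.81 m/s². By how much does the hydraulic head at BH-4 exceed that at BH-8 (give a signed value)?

Δh ≈ 4.11 m

Pressure head at BH-4: ψ = P/(ρg) = 877×1000 / (1000 × 9.81) = 89.40 m.
Total head at BH-4: h = z + ψ = 84.18 + 89.40 = 173.58 m.
Total head at BH-8: h = 178.35 − 8.88 = 169.47 m.
Head difference: h(BH-4) − h(BH-8) = 173.58 − 169.47 = 4.11 m.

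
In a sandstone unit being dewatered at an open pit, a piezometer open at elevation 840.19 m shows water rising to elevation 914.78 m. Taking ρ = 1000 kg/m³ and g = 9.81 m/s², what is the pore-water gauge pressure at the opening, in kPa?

Pressure head ψ = h − z = 914.78 − 840.19 = 74.59 m.
P = ρgψ = 1000 × 9.81 × 74.59 = 731728 Pa ≈ 732 kPa.

P ≈ 732 kPa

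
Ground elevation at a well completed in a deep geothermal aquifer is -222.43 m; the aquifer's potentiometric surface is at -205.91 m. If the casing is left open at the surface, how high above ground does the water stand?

Water rises to the potentiometric surface, so the rise above ground = -205.91 − (-222.43) = 16.52 m.

≈ 16.52 m above ground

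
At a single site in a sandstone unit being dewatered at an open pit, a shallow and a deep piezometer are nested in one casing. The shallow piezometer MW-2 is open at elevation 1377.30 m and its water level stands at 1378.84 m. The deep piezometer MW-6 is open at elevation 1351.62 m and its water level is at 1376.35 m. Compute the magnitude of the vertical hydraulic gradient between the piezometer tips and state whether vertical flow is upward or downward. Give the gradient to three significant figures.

Total head at MW-2: h = 1378.84 m (water level in the standpipe).
Total head at MW-6: h = 1376.35 m.
Δh = h(MW-2) − h(MW-6) = 1378.84 − 1376.35 = 2.49 m.
Vertical separation Δz = 1377.30 − 1351.62 = 25.68 m.
|i_v| = |Δh| / Δz = 2.49 / 25.68 = 0.0970.
Head is higher in the shallow piezometer, so vertical flow is downward (recharge condition).

|i_v| ≈ 0.0970; vertical flow is downward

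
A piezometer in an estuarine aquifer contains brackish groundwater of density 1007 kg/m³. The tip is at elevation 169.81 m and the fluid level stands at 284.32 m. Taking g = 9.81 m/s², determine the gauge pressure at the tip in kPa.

P ≈ 1130 kPa

Pressure head ψ = h − z = 284.32 − 169.81 = 114.51 m.
P = ρgψ = 1007 × 9.81 × 114.51 = 1131207 Pa ≈ 1130 kPa.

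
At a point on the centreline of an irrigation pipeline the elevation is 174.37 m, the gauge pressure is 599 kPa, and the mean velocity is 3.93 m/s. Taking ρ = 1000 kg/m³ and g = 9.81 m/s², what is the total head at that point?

Pressure head ψ = P/(ρg) = 599×1000 / (1000 × 9.81) = 61.06 m.
Velocity head = v²/(2g) = 3.93² / (2 × 9.81) = 0.787 m.
h = z + ψ + v²/(2g) = 174.37 + 61.06 + 0.787 = 236.22 m.

h ≈ 236.22 m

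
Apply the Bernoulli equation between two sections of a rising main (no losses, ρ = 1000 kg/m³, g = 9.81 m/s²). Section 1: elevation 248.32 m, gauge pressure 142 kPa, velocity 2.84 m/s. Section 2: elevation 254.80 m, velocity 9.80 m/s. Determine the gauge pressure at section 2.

Pressure head at 1: ψ₁ = P₁/(ρg) = 142×1000 / (1000 × 9.81) = 14.48 m.
Velocity heads: v₁²/2g = 2.84²/19.62 = 0.411 m; v₂²/2g = 9.80²/19.62 = 4.895 m.
Total head H = z₁ + ψ₁ + v₁²/2g = 248.32 + 14.48 + 0.411 = 263.21 m.
ψ₂ = H − z₂ − v₂²/2g = 263.21 − 254.80 − 4.895 = 3.51 m.
P₂ = ρgψ₂ = 1000 × 9.81 × 3.51 ≈ 34.4 kPa.

P₂ ≈ 34.4 kPa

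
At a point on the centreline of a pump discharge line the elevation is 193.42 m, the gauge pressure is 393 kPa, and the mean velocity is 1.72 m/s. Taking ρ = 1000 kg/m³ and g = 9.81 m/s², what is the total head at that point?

Pressure head ψ = P/(ρg) = 393×1000 / (1000 × 9.81) = 40.06 m.
Velocity head = v²/(2g) = 1.72² / (2 × 9.81) = 0.151 m.
h = z + ψ + v²/(2g) = 193.42 + 40.06 + 0.151 = 233.63 m.

h ≈ 233.63 m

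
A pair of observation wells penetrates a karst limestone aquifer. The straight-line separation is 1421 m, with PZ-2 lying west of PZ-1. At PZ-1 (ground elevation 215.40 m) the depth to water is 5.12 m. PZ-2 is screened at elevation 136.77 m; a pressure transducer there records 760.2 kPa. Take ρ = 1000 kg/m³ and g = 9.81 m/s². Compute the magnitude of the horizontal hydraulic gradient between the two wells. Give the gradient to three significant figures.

i ≈ 0.00280

Total head at PZ-1: h = 215.40 − 5.12 = 210.28 m.
Pressure head at PZ-2: ψ = P/(ρg) = 760.2×1000 / (1000 × 9.81) = 77.49 m.
Total head at PZ-2: h = z + ψ = 136.77 + 77.49 = 214.26 m.
Head difference: h(PZ-1) − h(PZ-2) = 210.28 − 214.26 = -3.98 m.
Hydraulic gradient: i = |Δh| / L = 3.98 / 1421 = 0.00280.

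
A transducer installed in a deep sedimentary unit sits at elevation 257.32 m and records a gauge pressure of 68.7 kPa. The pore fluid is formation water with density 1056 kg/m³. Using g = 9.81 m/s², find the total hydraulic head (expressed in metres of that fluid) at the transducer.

ψ = P/(ρg) = 68.7×1000 / (1056 × 9.81) = 6.63 m.
h = z + ψ = 257.32 + 6.63 = 263.95 m.

h ≈ 263.95 m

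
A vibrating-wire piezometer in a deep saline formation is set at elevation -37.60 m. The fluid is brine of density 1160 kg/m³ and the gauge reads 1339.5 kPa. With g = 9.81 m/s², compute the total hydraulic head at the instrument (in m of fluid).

h ≈ 80.11 m

ψ = P/(ρg) = 1339.5×1000 / (1160 × 9.81) = 117.71 m.
h = z + ψ = -37.60 + 117.71 = 80.11 m.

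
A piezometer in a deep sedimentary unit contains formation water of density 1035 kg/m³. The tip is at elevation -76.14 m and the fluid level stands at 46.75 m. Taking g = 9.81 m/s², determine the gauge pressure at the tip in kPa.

Pressure head ψ = h − z = 46.75 − (-76.14) = 122.89 m.
P = ρgψ = 1035 × 9.81 × 122.89 = 1247745 Pa ≈ 1250 kPa.

P ≈ 1250 kPa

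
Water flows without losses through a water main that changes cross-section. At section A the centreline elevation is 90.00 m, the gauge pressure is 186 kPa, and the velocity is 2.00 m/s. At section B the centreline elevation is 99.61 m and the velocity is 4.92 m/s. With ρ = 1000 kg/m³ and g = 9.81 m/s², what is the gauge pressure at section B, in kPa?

P₂ ≈ 81.6 kPa

Pressure head at A: ψ₁ = P₁/(ρg) = 186×1000 / (1000 × 9.81) = 18.96 m.
Velocity heads: v₁²/2g = 2.00²/19.62 = 0.204 m; v₂²/2g = 4.92²/19.62 = 1.234 m.
Total head H = z₁ + ψ₁ + v₁²/2g = 90.00 + 18.96 + 0.204 = 109.16 m.
ψ₂ = H − z₂ − v₂²/2g = 109.16 − 99.61 − 1.234 = 8.32 m.
P₂ = ρgψ₂ = 1000 × 9.81 × 8.32 ≈ 81.6 kPa.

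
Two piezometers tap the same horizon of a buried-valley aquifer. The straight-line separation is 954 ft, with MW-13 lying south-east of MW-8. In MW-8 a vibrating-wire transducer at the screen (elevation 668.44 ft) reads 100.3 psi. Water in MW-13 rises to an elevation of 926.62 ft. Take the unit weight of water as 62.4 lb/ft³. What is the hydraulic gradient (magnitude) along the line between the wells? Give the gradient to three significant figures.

i ≈ 0.0280

Pressure head at MW-8: ψ = 144·P/γ = 144 × 100.3 / 62.4 = 231.46 ft.
Total head at MW-8: h = z + ψ = 668.44 + 231.46 = 899.90 ft.
Total head at MW-13: h = 926.62 ft (water level in the piezometer is the total head).
Head difference: h(MW-8) − h(MW-13) = 899.90 − 926.62 = -26.72 ft.
Hydraulic gradient: i = |Δh| / L = 26.72 / 954 = 0.0280.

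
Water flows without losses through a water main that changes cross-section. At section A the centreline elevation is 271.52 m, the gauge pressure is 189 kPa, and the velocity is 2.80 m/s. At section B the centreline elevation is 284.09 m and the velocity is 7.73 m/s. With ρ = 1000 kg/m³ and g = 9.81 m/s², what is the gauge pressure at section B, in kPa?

Pressure head at A: ψ₁ = P₁/(ρg) = 189×1000 / (1000 × 9.81) = 19.27 m.
Velocity heads: v₁²/2g = 2.80²/19.62 = 0.400 m; v₂²/2g = 7.73²/19.62 = 3.046 m.
Total head H = z₁ + ψ₁ + v₁²/2g = 271.52 + 19.27 + 0.400 = 291.19 m.
ψ₂ = H − z₂ − v₂²/2g = 291.19 − 284.09 − 3.046 = 4.05 m.
P₂ = ρgψ₂ = 1000 × 9.81 × 4.05 ≈ 39.7 kPa.

P₂ ≈ 39.7 kPa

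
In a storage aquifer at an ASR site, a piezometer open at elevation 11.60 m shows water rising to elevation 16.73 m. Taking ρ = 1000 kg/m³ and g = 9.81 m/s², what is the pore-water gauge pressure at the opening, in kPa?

P ≈ 50.3 kPa

Pressure head ψ = h − z = 16.73 − 11.60 = 5.13 m.
P = ρgψ = 1000 × 9.81 × 5.13 = 50325 Pa ≈ 50.3 kPa.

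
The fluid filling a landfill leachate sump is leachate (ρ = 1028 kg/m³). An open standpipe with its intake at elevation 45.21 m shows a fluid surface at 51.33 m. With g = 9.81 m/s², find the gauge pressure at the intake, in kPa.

P ≈ 61.7 kPa

Pressure head ψ = h − z = 51.33 − 45.21 = 6.12 m.
P = ρgψ = 1028 × 9.81 × 6.12 = 61718 Pa ≈ 61.7 kPa.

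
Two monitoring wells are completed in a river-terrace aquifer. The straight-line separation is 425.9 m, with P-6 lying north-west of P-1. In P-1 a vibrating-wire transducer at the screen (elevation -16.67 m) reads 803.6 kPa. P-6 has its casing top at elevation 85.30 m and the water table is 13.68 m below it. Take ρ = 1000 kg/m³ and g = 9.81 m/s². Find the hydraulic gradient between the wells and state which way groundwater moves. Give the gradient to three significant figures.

i ≈ 0.0150; groundwater flows toward the south-east

Pressure head at P-1: ψ = P/(ρg) = 803.6×1000 / (1000 × 9.81) = 81.92 m.
Total head at P-1: h = z + ψ = -16.67 + 81.92 = 65.25 m.
Total head at P-6: h = 85.30 − 13.68 = 71.62 m.
Head difference: h(P-1) − h(P-6) = 65.25 − 71.62 = -6.37 m.
Hydraulic gradient: i = |Δh| / L = 6.37 / 425.9 = 0.0150.
Flow is from higher to lower head: from P-6 toward P-1, i.e. toward the south-east.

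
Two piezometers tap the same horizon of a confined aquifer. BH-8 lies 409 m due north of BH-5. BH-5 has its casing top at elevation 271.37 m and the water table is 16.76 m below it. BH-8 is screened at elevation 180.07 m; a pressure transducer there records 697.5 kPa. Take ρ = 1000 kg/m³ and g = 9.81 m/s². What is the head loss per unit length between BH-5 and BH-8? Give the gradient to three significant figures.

Total head at BH-5: h = 271.37 − 16.76 = 254.61 m.
Pressure head at BH-8: ψ = P/(ρg) = 697.5×1000 / (1000 × 9.81) = 71.10 m.
Total head at BH-8: h = z + ψ = 180.07 + 71.10 = 251.17 m.
Head difference: h(BH-5) − h(BH-8) = 254.61 − 251.17 = 3.44 m.
Hydraulic gradient: i = |Δh| / L = 3.44 / 409 = 0.00841.

i ≈ 0.00841 m/m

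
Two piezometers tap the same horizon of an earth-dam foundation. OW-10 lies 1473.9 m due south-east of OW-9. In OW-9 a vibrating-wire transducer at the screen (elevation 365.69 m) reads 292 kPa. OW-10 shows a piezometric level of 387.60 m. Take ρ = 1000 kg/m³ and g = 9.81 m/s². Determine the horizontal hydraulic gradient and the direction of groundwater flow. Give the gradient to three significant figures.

Pressure head at OW-9: ψ = P/(ρg) = 292×1000 / (1000 × 9.81) = 29.77 m.
Total head at OW-9: h = z + ψ = 365.69 + 29.77 = 395.46 m.
Total head at OW-10: h = 387.60 m (water level in the piezometer is the total head).
Head difference: h(OW-9) − h(OW-10) = 395.46 − 387.60 = 7.86 m.
Hydraulic gradient: i = |Δh| / L = 7.86 / 1473.9 = 0.00533.
Flow is from higher to lower head: from OW-9 toward OW-10, i.e. toward the south-east.

i ≈ 0.00533; groundwater flows toward the south-east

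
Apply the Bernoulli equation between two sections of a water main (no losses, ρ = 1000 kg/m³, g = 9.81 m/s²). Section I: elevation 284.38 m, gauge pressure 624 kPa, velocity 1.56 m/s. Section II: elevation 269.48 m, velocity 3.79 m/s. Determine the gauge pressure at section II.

Pressure head at I: ψ₁ = P₁/(ρg) = 624×1000 / (1000 × 9.81) = 63.61 m.
Velocity heads: v₁²/2g = 1.56²/19.62 = 0.124 m; v₂²/2g = 3.79²/19.62 = 0.732 m.
Total head H = z₁ + ψ₁ + v₁²/2g = 284.38 + 63.61 + 0.124 = 348.11 m.
ψ₂ = H − z₂ − v₂²/2g = 348.11 − 269.48 − 0.732 = 77.90 m.
P₂ = ρgψ₂ = 1000 × 9.81 × 77.90 ≈ 764 kPa.

P₂ ≈ 764 kPa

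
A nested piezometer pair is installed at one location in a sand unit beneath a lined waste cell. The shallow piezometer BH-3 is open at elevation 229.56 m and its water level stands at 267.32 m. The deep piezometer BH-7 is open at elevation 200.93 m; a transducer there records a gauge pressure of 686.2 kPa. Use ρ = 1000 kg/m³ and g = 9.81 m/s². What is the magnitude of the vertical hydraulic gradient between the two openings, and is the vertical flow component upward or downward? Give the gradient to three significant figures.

Total head at BH-3: h = 267.32 m (water level in the standpipe).
Pressure head at BH-7: ψ = P/(ρg) = 686.2×1000 / (1000 × 9.81) = 69.95 m.
Total head at BH-7: h = z + ψ = 200.93 + 69.95 = 270.88 m.
Δh = h(BH-3) − h(BH-7) = 267.32 − 270.88 = -3.56 m.
Vertical separation Δz = 229.56 − 200.93 = 28.63 m.
|i_v| = |Δh| / Δz = 3.56 / 28.63 = 0.124.
Head is higher in the deep piezometer, so vertical flow is upward (discharge condition).

|i_v| ≈ 0.124; vertical flow is upward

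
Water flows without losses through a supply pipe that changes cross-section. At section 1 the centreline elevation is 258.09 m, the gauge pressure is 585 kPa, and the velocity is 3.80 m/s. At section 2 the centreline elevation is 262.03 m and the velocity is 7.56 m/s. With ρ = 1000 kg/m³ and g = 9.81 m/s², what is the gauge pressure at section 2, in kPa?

Pressure head at 1: ψ₁ = P₁/(ρg) = 585×1000 / (1000 × 9.81) = 59.63 m.
Velocity heads: v₁²/2g = 3.80²/19.62 = 0.736 m; v₂²/2g = 7.56²/19.62 = 2.913 m.
Total head H = z₁ + ψ₁ + v₁²/2g = 258.09 + 59.63 + 0.736 = 318.46 m.
ψ₂ = H − z₂ − v₂²/2g = 318.46 − 262.03 − 2.913 = 53.52 m.
P₂ = ρgψ₂ = 1000 × 9.81 × 53.52 ≈ 525 kPa.

P₂ ≈ 525 kPa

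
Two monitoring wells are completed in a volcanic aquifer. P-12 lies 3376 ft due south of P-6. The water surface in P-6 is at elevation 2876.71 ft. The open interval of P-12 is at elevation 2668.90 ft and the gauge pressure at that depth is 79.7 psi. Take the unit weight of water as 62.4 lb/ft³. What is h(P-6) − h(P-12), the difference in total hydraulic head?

Δh ≈ 23.89 ft

Total head at P-6: h = 2876.71 ft (water level in the piezometer is the total head).
Pressure head at P-12: ψ = 144·P/γ = 144 × 79.7 / 62.4 = 183.92 ft.
Total head at P-12: h = z + ψ = 2668.90 + 183.92 = 2852.82 ft.
Head difference: h(P-6) − h(P-12) = 2876.71 − 2852.82 = 23.89 ft.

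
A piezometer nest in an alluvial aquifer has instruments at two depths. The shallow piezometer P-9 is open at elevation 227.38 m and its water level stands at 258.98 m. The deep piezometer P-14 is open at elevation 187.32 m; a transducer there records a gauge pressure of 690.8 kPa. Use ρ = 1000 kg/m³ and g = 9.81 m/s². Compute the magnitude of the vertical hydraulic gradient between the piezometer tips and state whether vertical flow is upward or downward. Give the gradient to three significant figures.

Total head at P-9: h = 258.98 m (water level in the standpipe).
Pressure head at P-14: ψ = P/(ρg) = 690.8×1000 / (1000 × 9.81) = 70.42 m.
Total head at P-14: h = z + ψ = 187.32 + 70.42 = 257.74 m.
Δh = h(P-9) − h(P-14) = 258.98 − 257.74 = 1.24 m.
Vertical separation Δz = 227.38 − 187.32 = 40.06 m.
|i_v| = |Δh| / Δz = 1.24 / 40.06 = 0.0310.
Head is higher in the shallow piezometer, so vertical flow is downward (recharge condition).

|i_v| ≈ 0.0310; vertical flow is downward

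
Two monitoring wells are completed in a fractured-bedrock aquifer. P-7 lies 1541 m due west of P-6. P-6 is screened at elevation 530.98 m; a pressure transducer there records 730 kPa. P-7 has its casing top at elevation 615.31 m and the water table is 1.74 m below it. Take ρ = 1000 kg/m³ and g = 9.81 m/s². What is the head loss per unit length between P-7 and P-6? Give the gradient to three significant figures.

Pressure head at P-6: ψ = P/(ρg) = 730×1000 / (1000 × 9.81) = 74.41 m.
Total head at P-6: h = z + ψ = 530.98 + 74.41 = 605.39 m.
Total head at P-7: h = 615.31 − 1.74 = 613.57 m.
Head difference: h(P-6) − h(P-7) = 605.39 − 613.57 = -8.18 m.
Hydraulic gradient: i = |Δh| / L = 8.18 / 1541 = 0.00531.

i ≈ 0.00531 m/m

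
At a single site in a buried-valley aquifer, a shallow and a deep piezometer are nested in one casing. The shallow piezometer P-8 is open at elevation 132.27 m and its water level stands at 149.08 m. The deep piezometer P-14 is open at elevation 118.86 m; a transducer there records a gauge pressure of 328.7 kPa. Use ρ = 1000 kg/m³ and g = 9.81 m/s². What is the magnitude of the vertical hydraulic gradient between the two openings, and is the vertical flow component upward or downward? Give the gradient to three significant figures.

|i_v| ≈ 0.245; vertical flow is upward

Total head at P-8: h = 149.08 m (water level in the standpipe).
Pressure head at P-14: ψ = P/(ρg) = 328.7×1000 / (1000 × 9.81) = 33.51 m.
Total head at P-14: h = z + ψ = 118.86 + 33.51 = 152.37 m.
Δh = h(P-8) − h(P-14) = 149.08 − 152.37 = -3.29 m.
Vertical separation Δz = 132.27 − 118.86 = 13.41 m.
|i_v| = |Δh| / Δz = 3.29 / 13.41 = 0.245.
Head is higher in the deep piezometer, so vertical flow is upward (discharge condition).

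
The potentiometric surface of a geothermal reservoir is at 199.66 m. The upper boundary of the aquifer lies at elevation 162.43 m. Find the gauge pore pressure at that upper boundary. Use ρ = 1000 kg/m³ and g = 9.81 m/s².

P ≈ 365 kPa

Pressure head at the aquifer top: ψ = h − z = 199.66 − 162.43 = 37.23 m.
P = ρgψ = 1000 × 9.81 × 37.23 = 365226 Pa ≈ 365 kPa.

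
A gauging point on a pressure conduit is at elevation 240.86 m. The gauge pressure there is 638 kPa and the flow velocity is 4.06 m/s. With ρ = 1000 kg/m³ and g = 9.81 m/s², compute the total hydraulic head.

Pressure head ψ = P/(ρg) = 638×1000 / (1000 × 9.81) = 65.04 m.
Velocity head = v²/(2g) = 4.06² / (2 × 9.81) = 0.840 m.
h = z + ψ + v²/(2g) = 240.86 + 65.04 + 0.840 = 306.74 m.

h ≈ 306.74 m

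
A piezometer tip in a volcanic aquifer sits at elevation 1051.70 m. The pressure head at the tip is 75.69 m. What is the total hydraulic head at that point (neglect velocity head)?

h ≈ 1127.39 m

h = z + ψ = 1051.70 + 75.69 = 1127.39 m.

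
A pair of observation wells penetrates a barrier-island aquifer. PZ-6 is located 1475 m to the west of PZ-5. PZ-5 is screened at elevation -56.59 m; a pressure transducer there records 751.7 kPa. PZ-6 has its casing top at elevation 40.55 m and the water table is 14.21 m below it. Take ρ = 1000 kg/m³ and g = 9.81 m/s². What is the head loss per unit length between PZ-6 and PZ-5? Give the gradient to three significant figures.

i ≈ 0.00427 m/m

Pressure head at PZ-5: ψ = P/(ρg) = 751.7×1000 / (1000 × 9.81) = 76.63 m.
Total head at PZ-5: h = z + ψ = -56.59 + 76.63 = 20.04 m.
Total head at PZ-6: h = 40.55 − 14.21 = 26.34 m.
Head difference: h(PZ-5) − h(PZ-6) = 20.04 − 26.34 = -6.30 m.
Hydraulic gradient: i = |Δh| / L = 6.30 / 1475 = 0.00427.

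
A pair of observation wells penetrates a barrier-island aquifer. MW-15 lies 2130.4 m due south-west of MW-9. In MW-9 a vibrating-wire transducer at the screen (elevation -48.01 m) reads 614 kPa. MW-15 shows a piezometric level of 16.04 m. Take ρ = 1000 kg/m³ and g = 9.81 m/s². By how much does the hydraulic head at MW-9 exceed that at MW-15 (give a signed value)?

Δh ≈ -1.46 m

Pressure head at MW-9: ψ = P/(ρg) = 614×1000 / (1000 × 9.81) = 62.59 m.
Total head at MW-9: h = z + ψ = -48.01 + 62.59 = 14.58 m.
Total head at MW-15: h = 16.04 m (water level in the piezometer is the total head).
Head difference: h(MW-9) − h(MW-15) = 14.58 − 16.04 = -1.46 m.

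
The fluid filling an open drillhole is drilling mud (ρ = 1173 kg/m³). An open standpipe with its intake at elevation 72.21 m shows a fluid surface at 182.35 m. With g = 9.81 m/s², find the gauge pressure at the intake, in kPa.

Pressure head ψ = h − z = 182.35 − 72.21 = 110.14 m.
P = ρgψ = 1173 × 9.81 × 110.14 = 1267395 Pa ≈ 1270 kPa.

P ≈ 1270 kPa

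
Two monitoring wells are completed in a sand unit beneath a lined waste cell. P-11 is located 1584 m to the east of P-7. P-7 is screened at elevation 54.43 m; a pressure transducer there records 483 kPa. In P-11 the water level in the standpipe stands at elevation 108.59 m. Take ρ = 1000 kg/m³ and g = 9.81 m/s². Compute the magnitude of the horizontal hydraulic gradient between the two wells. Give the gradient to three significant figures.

Pressure head at P-7: ψ = P/(ρg) = 483×1000 / (1000 × 9.81) = 49.24 m.
Total head at P-7: h = z + ψ = 54.43 + 49.24 = 103.67 m.
Total head at P-11: h = 108.59 m (water level in the piezometer is the total head).
Head difference: h(P-7) − h(P-11) = 103.67 − 108.59 = -4.92 m.
Hydraulic gradient: i = |Δh| / L = 4.92 / 1584 = 0.00311.

i ≈ 0.00311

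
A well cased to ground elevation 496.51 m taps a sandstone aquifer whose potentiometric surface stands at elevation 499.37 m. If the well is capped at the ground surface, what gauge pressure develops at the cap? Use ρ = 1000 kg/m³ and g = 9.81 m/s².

P ≈ 28.1 kPa

Head above the cap: Δh = 499.37 − 496.51 = 2.86 m.
P = ρgΔh = 1000 × 9.81 × 2.86 = 28057 Pa ≈ 28.1 kPa.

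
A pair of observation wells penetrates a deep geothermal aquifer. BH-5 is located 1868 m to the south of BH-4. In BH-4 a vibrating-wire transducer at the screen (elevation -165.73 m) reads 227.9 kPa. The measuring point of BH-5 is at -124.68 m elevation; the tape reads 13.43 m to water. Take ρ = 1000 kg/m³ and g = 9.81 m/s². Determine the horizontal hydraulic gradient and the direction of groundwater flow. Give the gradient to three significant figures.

i ≈ 0.00235; groundwater flows toward the north

Pressure head at BH-4: ψ = P/(ρg) = 227.9×1000 / (1000 × 9.81) = 23.23 m.
Total head at BH-4: h = z + ψ = -165.73 + 23.23 = -142.50 m.
Total head at BH-5: h = -124.68 − 13.43 = -138.11 m.
Head difference: h(BH-4) − h(BH-5) = -142.50 − (-138.11) = -4.39 m.
Hydraulic gradient: i = |Δh| / L = 4.39 / 1868 = 0.00235.
Flow is from higher to lower head: from BH-5 toward BH-4, i.e. toward the north.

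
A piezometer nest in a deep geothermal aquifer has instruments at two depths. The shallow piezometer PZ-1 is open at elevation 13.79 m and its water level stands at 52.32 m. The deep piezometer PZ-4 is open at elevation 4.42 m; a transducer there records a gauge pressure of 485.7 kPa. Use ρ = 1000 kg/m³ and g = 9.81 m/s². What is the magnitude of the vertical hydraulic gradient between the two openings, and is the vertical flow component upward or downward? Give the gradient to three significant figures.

|i_v| ≈ 0.172; vertical flow is upward

Total head at PZ-1: h = 52.32 m (water level in the standpipe).
Pressure head at PZ-4: ψ = P/(ρg) = 485.7×1000 / (1000 × 9.81) = 49.51 m.
Total head at PZ-4: h = z + ψ = 4.42 + 49.51 = 53.93 m.
Δh = h(PZ-1) − h(PZ-4) = 52.32 − 53.93 = -1.61 m.
Vertical separation Δz = 13.79 − 4.42 = 9.37 m.
|i_v| = |Δh| / Δz = 1.61 / 9.37 = 0.172.
Head is higher in the deep piezometer, so vertical flow is upward (discharge condition).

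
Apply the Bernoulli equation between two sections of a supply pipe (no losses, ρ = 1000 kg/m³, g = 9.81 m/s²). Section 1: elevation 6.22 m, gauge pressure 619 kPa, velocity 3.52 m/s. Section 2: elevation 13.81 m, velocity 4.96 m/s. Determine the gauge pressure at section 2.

P₂ ≈ 538 kPa

Pressure head at 1: ψ₁ = P₁/(ρg) = 619×1000 / (1000 × 9.81) = 63.10 m.
Velocity heads: v₁²/2g = 3.52²/19.62 = 0.632 m; v₂²/2g = 4.96²/19.62 = 1.254 m.
Total head H = z₁ + ψ₁ + v₁²/2g = 6.22 + 63.10 + 0.632 = 69.95 m.
ψ₂ = H − z₂ − v₂²/2g = 69.95 − 13.81 − 1.254 = 54.89 m.
P₂ = ρgψ₂ = 1000 × 9.81 × 54.89 ≈ 538 kPa.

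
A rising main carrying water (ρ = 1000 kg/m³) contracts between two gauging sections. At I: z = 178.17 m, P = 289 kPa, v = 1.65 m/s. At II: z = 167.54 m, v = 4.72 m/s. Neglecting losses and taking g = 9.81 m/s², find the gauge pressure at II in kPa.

P₂ ≈ 384 kPa

Pressure head at I: ψ₁ = P₁/(ρg) = 289×1000 / (1000 × 9.81) = 29.46 m.
Velocity heads: v₁²/2g = 1.65²/19.62 = 0.139 m; v₂²/2g = 4.72²/19.62 = 1.135 m.
Total head H = z₁ + ψ₁ + v₁²/2g = 178.17 + 29.46 + 0.139 = 207.77 m.
ψ₂ = H − z₂ − v₂²/2g = 207.77 − 167.54 − 1.135 = 39.10 m.
P₂ = ρgψ₂ = 1000 × 9.81 × 39.10 ≈ 384 kPa.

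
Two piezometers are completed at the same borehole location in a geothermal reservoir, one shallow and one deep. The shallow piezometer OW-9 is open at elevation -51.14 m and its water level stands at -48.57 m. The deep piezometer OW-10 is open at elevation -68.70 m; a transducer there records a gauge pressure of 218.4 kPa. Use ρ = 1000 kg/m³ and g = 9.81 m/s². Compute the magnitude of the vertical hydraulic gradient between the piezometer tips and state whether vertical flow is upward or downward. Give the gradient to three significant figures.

|i_v| ≈ 0.121; vertical flow is upward

Total head at OW-9: h = -48.57 m (water level in the standpipe).
Pressure head at OW-10: ψ = P/(ρg) = 218.4×1000 / (1000 × 9.81) = 22.26 m.
Total head at OW-10: h = z + ψ = -68.70 + 22.26 = -46.44 m.
Δh = h(OW-9) − h(OW-10) = -48.57 − (-46.44) = -2.13 m.
Vertical separation Δz = -51.14 − (-68.70) = 17.56 m.
|i_v| = |Δh| / Δz = 2.13 / 17.56 = 0.121.
Head is higher in the deep piezometer, so vertical flow is upward (discharge condition).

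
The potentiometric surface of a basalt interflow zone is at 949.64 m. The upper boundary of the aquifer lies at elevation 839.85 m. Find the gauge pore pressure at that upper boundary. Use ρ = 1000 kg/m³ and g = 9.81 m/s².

Pressure head at the aquifer top: ψ = h − z = 949.64 − 839.85 = 109.79 m.
P = ρgψ = 1000 × 9.81 × 109.79 = 1077040 Pa ≈ 1080 kPa.

P ≈ 1080 kPa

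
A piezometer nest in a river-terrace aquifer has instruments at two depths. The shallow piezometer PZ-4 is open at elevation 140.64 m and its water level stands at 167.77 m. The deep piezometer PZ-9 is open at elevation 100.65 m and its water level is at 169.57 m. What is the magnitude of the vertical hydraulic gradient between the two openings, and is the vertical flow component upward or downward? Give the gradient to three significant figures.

|i_v| ≈ 0.0450; vertical flow is upward

Total head at PZ-4: h = 167.77 m (water level in the standpipe).
Total head at PZ-9: h = 169.57 m.
Δh = h(PZ-4) − h(PZ-9) = 167.77 − 169.57 = -1.80 m.
Vertical separation Δz = 140.64 − 100.65 = 39.99 m.
|i_v| = |Δh| / Δz = 1.80 / 39.99 = 0.0450.
Head is higher in the deep piezometer, so vertical flow is upward (discharge condition).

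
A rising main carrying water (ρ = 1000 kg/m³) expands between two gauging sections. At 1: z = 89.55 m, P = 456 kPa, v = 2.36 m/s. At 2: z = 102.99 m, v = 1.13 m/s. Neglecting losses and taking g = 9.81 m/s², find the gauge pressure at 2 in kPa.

Pressure head at 1: ψ₁ = P₁/(ρg) = 456×1000 / (1000 × 9.81) = 46.48 m.
Velocity heads: v₁²/2g = 2.36²/19.62 = 0.284 m; v₂²/2g = 1.13²/19.62 = 0.065 m.
Total head H = z₁ + ψ₁ + v₁²/2g = 89.55 + 46.48 + 0.284 = 136.31 m.
ψ₂ = H − z₂ − v₂²/2g = 136.31 − 102.99 − 0.065 = 33.26 m.
P₂ = ρgψ₂ = 1000 × 9.81 × 33.26 ≈ 326 kPa.

P₂ ≈ 326 kPa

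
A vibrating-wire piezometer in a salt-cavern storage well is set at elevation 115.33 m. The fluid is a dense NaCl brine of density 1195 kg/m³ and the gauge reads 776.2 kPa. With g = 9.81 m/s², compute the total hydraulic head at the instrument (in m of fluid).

h ≈ 181.54 m

ψ = P/(ρg) = 776.2×1000 / (1195 × 9.81) = 66.21 m.
h = z + ψ = 115.33 + 66.21 = 181.54 m.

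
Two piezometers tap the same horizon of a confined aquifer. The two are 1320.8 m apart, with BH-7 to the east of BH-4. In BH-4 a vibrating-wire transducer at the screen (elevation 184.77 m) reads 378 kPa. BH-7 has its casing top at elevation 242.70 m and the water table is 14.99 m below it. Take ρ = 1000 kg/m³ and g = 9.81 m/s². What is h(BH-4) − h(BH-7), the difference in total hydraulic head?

Δh ≈ -4.41 m

Pressure head at BH-4: ψ = P/(ρg) = 378×1000 / (1000 × 9.81) = 38.53 m.
Total head at BH-4: h = z + ψ = 184.77 + 38.53 = 223.30 m.
Total head at BH-7: h = 242.70 − 14.99 = 227.71 m.
Head difference: h(BH-4) − h(BH-7) = 223.30 − 227.71 = -4.41 m.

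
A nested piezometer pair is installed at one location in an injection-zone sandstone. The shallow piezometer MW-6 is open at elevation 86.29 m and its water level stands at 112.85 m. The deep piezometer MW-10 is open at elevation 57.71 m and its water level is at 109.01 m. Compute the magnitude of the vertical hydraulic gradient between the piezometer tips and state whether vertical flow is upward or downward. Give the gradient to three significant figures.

Total head at MW-6: h = 112.85 m (water level in the standpipe).
Total head at MW-10: h = 109.01 m.
Δh = h(MW-6) − h(MW-10) = 112.85 − 109.01 = 3.84 m.
Vertical separation Δz = 86.29 − 57.71 = 28.58 m.
|i_v| = |Δh| / Δz = 3.84 / 28.58 = 0.134.
Head is higher in the shallow piezometer, so vertical flow is downward (recharge condition).

|i_v| ≈ 0.134; vertical flow is downward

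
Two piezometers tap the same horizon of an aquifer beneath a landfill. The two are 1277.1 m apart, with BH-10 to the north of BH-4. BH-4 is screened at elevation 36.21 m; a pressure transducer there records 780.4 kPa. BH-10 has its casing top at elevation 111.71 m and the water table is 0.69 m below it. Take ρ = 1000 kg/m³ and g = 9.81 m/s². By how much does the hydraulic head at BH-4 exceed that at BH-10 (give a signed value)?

Δh ≈ 4.74 m

Pressure head at BH-4: ψ = P/(ρg) = 780.4×1000 / (1000 × 9.81) = 79.55 m.
Total head at BH-4: h = z + ψ = 36.21 + 79.55 = 115.76 m.
Total head at BH-10: h = 111.71 − 0.69 = 111.02 m.
Head difference: h(BH-4) − h(BH-10) = 115.76 − 111.02 = 4.74 m.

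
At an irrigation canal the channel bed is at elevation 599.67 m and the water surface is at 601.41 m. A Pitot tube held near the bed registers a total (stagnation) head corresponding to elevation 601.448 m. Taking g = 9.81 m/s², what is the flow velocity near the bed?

Near the bed, under hydrostatic conditions, the piezometric head (z + ψ) equals the free-surface elevation, 601.41 m.
Velocity head = total − piezometric = 601.448 − 601.41 = 0.038 m.
v = √(2g·h_v) = √(2 × 9.81 × 0.038) = 0.863 m/s.

v ≈ 0.863 m/s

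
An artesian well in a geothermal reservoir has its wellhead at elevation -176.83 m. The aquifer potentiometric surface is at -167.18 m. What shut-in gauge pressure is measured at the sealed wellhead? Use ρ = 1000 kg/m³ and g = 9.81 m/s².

P ≈ 94.7 kPa

Head above the cap: Δh = -167.18 − (-176.83) = 9.65 m.
P = ρgΔh = 1000 × 9.81 × 9.65 = 94666 Pa ≈ 94.7 kPa.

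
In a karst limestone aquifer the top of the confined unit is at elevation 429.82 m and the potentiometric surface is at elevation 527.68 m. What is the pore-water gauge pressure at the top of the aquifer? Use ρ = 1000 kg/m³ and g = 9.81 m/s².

P ≈ 960 kPa

Pressure head at the aquifer top: ψ = h − z = 527.68 − 429.82 = 97.86 m.
P = ρgψ = 1000 × 9.81 × 97.86 = 960007 Pa ≈ 960 kPa.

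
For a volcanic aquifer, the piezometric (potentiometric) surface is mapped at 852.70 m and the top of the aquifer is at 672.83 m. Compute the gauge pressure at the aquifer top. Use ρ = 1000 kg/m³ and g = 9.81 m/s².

Pressure head at the aquifer top: ψ = h − z = 852.70 − 672.83 = 179.87 m.
P = ρgψ = 1000 × 9.81 × 179.87 = 1764525 Pa ≈ 1760 kPa.

P ≈ 1760 kPa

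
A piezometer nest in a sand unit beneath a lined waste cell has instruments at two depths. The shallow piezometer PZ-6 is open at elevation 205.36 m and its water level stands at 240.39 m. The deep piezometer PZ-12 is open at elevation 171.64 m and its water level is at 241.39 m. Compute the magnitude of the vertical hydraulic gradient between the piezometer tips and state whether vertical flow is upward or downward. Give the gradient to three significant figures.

|i_v| ≈ 0.0297; vertical flow is upward

Total head at PZ-6: h = 240.39 m (water level in the standpipe).
Total head at PZ-12: h = 241.39 m.
Δh = h(PZ-6) − h(PZ-12) = 240.39 − 241.39 = -1.00 m.
Vertical separation Δz = 205.36 − 171.64 = 33.72 m.
|i_v| = |Δh| / Δz = 1.00 / 33.72 = 0.0297.
Head is higher in the deep piezometer, so vertical flow is upward (discharge condition).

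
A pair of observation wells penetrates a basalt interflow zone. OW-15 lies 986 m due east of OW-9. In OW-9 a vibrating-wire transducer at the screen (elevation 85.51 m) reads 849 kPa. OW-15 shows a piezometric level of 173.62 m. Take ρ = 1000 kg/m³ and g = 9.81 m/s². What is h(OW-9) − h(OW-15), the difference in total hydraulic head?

Δh ≈ -1.57 m

Pressure head at OW-9: ψ = P/(ρg) = 849×1000 / (1000 × 9.81) = 86.54 m.
Total head at OW-9: h = z + ψ = 85.51 + 86.54 = 172.05 m.
Total head at OW-15: h = 173.62 m (water level in the piezometer is the total head).
Head difference: h(OW-9) − h(OW-15) = 172.05 − 173.62 = -1.57 m.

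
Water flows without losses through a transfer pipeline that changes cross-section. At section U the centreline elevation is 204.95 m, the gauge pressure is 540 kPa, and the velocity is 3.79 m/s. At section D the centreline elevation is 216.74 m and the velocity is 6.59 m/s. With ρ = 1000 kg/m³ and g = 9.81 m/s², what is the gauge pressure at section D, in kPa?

Pressure head at U: ψ₁ = P₁/(ρg) = 540×1000 / (1000 × 9.81) = 55.05 m.
Velocity heads: v₁²/2g = 3.79²/19.62 = 0.732 m; v₂²/2g = 6.59²/19.62 = 2.213 m.
Total head H = z₁ + ψ₁ + v₁²/2g = 204.95 + 55.05 + 0.732 = 260.73 m.
ψ₂ = H − z₂ − v₂²/2g = 260.73 − 216.74 − 2.213 = 41.78 m.
P₂ = ρgψ₂ = 1000 × 9.81 × 41.78 ≈ 410 kPa.

P₂ ≈ 410 kPa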